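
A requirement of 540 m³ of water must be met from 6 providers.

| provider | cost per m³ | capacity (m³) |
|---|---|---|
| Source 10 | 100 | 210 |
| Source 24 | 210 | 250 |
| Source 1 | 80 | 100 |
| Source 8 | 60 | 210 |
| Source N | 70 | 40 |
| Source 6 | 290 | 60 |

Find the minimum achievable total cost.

42400

Fill from the cheapest provider first.
Source 8 (60): use full 210 ; 330 m³ to go.
Source N (70): use full 40 ; 290 m³ to go.
Source 1 (80): use full 100 ; 190 m³ to go.
Source 10 at 100: take 190 of its 210 ; requirement met.
Source 24, Source 6: unused.
Cost = 210×60 + 40×70 + 100×80 + 190×100 = 42400.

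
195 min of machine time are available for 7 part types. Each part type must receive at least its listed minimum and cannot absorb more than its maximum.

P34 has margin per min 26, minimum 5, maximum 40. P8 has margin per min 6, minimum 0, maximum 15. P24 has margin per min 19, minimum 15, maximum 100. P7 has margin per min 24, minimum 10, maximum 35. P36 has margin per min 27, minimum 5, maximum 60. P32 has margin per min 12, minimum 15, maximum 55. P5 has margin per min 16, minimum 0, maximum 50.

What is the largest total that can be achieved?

Meeting every minimum uses 5+0+15+10+5+15+0 = 50 min, leaving 145.
Order the part types by margin per min: P36 27 > P34 26 > P7 24 > P24 19 > P5 16 > P32 12 > P8 6.
P36 takes 55 more to reach its cap of 60 ; 90 left.
P34 takes 35 more to reach its cap of 40 ; 55 left.
Give P7 25 more to hit its cap of 35 ; 30 left.
P24 has room for 85 more but only 30 remain, so it gets 45.
Total = 26×40 + 19×45 + 24×35 + 27×60 + 12×15 = 4535.

4535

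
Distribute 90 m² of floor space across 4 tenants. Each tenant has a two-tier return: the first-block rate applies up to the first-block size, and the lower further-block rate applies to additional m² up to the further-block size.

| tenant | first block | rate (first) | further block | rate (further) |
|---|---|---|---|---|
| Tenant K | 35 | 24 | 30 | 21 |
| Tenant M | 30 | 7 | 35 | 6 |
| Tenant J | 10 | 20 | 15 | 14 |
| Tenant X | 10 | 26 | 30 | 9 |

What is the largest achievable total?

2000

Treat each block as its own option and order by rate: Tenant X/first 26 > Tenant K/first 24 > Tenant K/second 21 > Tenant J/first 20 > Tenant J/second 14 > Tenant X/second 9 > Tenant M/first 7 > Tenant M/second 6.
Tenant X/first (26): +10 → 80 left.
Tenant K/first (24): +35 → 45 left.
Tenant K/second (21): +30 → 15 left.
Tenant J/first (20): +10 → 5 left.
Tenant J second at 14: only 5 left, fill 5.
Total = 26×10 + 24×35 + 21×30 + 20×10 + 14×5 = 2000.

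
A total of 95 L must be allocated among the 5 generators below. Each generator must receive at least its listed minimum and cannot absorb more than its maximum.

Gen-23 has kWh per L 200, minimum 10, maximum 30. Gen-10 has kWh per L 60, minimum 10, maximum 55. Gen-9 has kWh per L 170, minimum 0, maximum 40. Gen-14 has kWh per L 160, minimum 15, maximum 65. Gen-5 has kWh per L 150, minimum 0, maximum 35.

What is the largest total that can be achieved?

Meeting every minimum uses 10+10+0+15+0 = 35 L, leaving 60.
Order the generators by kWh per L: Gen-23 200 > Gen-9 170 > Gen-14 160 > Gen-5 150 > Gen-10 60.
Give Gen-23 20 more to hit its cap of 30 — 40 left.
Give Gen-9 40 more to hit its cap of 40 — 0 left.
Total = 200×30 + 60×10 + 170×40 + 160×15 = 15800.

15800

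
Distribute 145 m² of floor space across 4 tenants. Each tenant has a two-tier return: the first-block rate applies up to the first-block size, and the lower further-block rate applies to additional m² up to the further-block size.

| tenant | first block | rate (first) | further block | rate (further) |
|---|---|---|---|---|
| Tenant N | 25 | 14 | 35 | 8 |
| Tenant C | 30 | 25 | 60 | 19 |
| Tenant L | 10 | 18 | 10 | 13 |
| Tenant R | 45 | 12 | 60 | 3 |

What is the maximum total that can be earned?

Treat each block as its own option and order by rate: Tenant C/first 25 > Tenant C/second 19 > Tenant L/first 18 > Tenant N/first 14 > Tenant L/second 13 > Tenant R/first 12 > Tenant N/second 8 > Tenant R/second 3.
Tenant C/first (25): +30 → 115 left.
Fill Tenant C second block (60 at 19) → 55 left.
Fill Tenant L first block (10 at 18) → 45 left.
Tenant N/first (14): +25 → 20 left.
Tenant L/second (13): +10 → 10 left.
Tenant R/first: +10 of 45 at 12; pool empty.
Total = 25×30 + 19×60 + 18×10 + 14×25 + 13×10 + 12×10 = 2670.

2670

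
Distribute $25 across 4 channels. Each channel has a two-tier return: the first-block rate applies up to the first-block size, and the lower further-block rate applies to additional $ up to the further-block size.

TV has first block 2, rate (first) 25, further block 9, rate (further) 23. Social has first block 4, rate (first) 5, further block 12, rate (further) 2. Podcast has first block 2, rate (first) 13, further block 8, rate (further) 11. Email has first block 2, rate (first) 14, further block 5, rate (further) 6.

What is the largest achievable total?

411

Rank every tier by rate: TV/first 25 > TV/second 23 > Email/first 14 > Podcast/first 13 > Podcast/second 11 > Email/second 6 > Social/first 5 > Social/second 2.
Fill TV first block (2 at 25) → 23 left.
Fill TV second block (9 at 23) → 14 left.
Fill Email first block (2 at 14) → 12 left.
Fill Podcast first block (2 at 13) → 10 left.
Podcast/second (11): +8 → 2 left.
Email second at 6: only 2 left, fill 2.
Total = 25×2 + 23×9 + 14×2 + 13×2 + 11×8 + 6×2 = 411.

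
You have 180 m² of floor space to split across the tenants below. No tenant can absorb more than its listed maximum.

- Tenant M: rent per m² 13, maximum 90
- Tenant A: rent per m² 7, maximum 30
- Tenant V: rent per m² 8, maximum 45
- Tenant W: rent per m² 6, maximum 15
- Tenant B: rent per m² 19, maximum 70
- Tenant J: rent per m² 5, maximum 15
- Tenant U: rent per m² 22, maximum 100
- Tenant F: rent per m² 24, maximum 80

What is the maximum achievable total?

4120

Rank by rent per m²: Tenant F 24 > Tenant U 22 > Tenant B 19 > Tenant M 13 > Tenant V 8 > Tenant A 7 > Tenant W 6 > Tenant J 5.
Tenant F takes 80 to reach its cap of 80 → 100 left.
Tenant U takes 100 to reach its cap of 100 → 0 left.
Total = 22×100 + 24×80 = 4120.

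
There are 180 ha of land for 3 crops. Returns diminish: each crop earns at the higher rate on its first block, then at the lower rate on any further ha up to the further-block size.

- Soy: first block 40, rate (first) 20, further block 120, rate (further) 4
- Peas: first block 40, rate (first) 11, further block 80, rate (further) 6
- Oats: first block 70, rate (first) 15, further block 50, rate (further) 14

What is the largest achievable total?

2770

Rank every tier by rate: Soy/tier1 20 > Oats/tier1 15 > Oats/tier2 14 > Peas/tier1 11 > Peas/tier2 6 > Soy/tier2 4.
Soy tier1 at 20: fill all 40 — 140 left.
Oats/tier1 (15): +70 — 70 left.
Oats/tier2 (14): +50 — 20 left.
Peas tier1 at 11: only 20 left, fill 20.
Total = 20×40 + 15×70 + 14×50 + 11×20 = 2770.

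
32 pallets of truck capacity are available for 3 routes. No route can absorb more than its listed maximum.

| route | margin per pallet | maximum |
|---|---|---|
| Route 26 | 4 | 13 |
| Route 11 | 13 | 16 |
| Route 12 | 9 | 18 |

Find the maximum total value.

Highest margin per pallet first: Route 11 13 > Route 12 9 > Route 26 4.
Route 11 takes 16 to reach its cap of 16 — 16 left.
Only 16 left; Route 12 takes them to reach 16.
Total = 13×16 + 9×16 = 352.

352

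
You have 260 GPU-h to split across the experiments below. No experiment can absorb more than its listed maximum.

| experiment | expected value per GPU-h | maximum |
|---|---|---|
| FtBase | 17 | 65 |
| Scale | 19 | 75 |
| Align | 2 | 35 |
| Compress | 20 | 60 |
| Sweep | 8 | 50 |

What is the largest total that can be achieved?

Highest expected value per GPU-h first: Compress 20 > Scale 19 > FtBase 17 > Sweep 8 > Align 2.
Compress: +60 to 60 (cap) → 200 left.
Scale: +75 to 75 (cap) → 125 left.
FtBase takes 65 to reach its cap of 65 → 60 left.
Give Sweep 50 to hit its cap of 50 → 10 left.
Only 10 left; Align takes them to reach 10.
Total = 17×65 + 19×75 + 2×10 + 20×60 + 8×50 = 4150.

4150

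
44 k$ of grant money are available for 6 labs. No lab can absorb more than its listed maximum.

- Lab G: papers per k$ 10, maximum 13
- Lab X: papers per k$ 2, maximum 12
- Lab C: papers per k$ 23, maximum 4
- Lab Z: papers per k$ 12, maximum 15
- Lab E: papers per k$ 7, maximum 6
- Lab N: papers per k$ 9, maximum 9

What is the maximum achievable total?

Order the labs by papers per k$: Lab C 23 > Lab Z 12 > Lab G 10 > Lab N 9 > Lab E 7 > Lab X 2.
Lab C: +4 to 4 (cap) → 40 left.
Lab Z takes 15 to reach its cap of 15 → 25 left.
Lab G takes 13 to reach its cap of 13 → 12 left.
Give Lab N 9 to hit its cap of 9 → 3 left.
Only 3 left; Lab E takes them to reach 3.
Total = 10×13 + 23×4 + 12×15 + 7×3 + 9×9 = 504.

504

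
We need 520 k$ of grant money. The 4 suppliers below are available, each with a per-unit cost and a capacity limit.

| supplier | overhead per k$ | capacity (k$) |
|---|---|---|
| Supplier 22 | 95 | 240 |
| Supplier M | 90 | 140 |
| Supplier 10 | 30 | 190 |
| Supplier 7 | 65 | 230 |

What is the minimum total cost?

Cheapest first:
Supplier 10 at 30: take all 190 k$ ; 330 still needed.
Supplier 7 at 65: take all 230 k$ ; 100 still needed.
Supplier M (90): take the remaining 100 ; done.
Supplier 22: unused.
Cost = 190×30 + 230×65 + 100×90 = 29650.

29650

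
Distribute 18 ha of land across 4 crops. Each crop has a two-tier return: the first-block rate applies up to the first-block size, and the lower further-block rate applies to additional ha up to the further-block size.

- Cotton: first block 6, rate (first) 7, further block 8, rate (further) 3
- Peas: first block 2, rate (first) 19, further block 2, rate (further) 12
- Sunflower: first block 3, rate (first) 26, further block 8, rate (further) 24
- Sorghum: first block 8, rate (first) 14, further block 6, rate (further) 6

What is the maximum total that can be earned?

Treat each block as its own option and order by rate: Sunflower/tier1 26 > Sunflower/tier2 24 > Peas/tier1 19 > Sorghum/tier1 14 > Peas/tier2 12 > Cotton/tier1 7 > Sorghum/tier2 6 > Cotton/tier2 3.
Fill Sunflower tier1 block (3 at 26) ; 15 left.
Sunflower tier2 at 24: fill all 8 ; 7 left.
Fill Peas tier1 block (2 at 19) ; 5 left.
5 remain; put them into Sorghum tier1 at 14.
Total = 26×3 + 24×8 + 19×2 + 14×5 = 378.

378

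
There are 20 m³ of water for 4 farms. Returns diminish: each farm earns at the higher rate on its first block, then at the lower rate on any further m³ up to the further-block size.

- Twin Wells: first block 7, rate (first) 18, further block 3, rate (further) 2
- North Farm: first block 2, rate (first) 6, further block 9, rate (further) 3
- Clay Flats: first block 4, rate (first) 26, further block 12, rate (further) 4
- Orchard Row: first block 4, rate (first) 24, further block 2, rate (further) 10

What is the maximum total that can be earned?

Order all 8 blocks by rate: Clay Flats/T1 26 > Orchard Row/T1 24 > Twin Wells/T1 18 > Orchard Row/T2 10 > North Farm/T1 6 > Clay Flats/T2 4 > North Farm/T2 3 > Twin Wells/T2 2.
Fill Clay Flats T1 block (4 at 26) ; 16 left.
Fill Orchard Row T1 block (4 at 24) ; 12 left.
Twin Wells T1 at 18: fill all 7 ; 5 left.
Fill Orchard Row T2 block (2 at 10) ; 3 left.
North Farm/T1 (6): +2 ; 1 left.
Clay Flats T2 at 4: only 1 left, fill 1.
Total = 26×4 + 24×4 + 18×7 + 10×2 + 6×2 + 4×1 = 362.

362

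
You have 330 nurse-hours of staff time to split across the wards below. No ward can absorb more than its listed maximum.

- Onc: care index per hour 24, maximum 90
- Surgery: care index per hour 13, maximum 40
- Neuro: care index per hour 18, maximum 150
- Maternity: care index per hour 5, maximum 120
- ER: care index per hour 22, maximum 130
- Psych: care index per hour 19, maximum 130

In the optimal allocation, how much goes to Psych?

Highest care index per hour first: Onc 24 > ER 22 > Psych 19 > Neuro 18 > Surgery 13 > Maternity 5.
Onc: +90 to 90 (cap) → 240 left.
ER: +130 to 130 (cap) → 110 left.
Only 110 left; Psych takes them to reach 110.

110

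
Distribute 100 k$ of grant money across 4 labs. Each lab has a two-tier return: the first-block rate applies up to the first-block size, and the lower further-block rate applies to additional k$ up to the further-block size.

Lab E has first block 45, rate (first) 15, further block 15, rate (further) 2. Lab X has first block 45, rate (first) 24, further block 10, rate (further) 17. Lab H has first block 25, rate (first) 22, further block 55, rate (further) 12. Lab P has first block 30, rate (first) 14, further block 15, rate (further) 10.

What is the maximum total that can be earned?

2100

Treat each block as its own option and order by rate: Lab X/T1 24 > Lab H/T1 22 > Lab X/T2 17 > Lab E/T1 15 > Lab P/T1 14 > Lab H/T2 12 > Lab P/T2 10 > Lab E/T2 2.
Fill Lab X T1 block (45 at 24) ; 55 left.
Lab H/T1 (22): +25 ; 30 left.
Lab X/T2 (17): +10 ; 20 left.
Lab E/T1: +20 of 45 at 15; pool empty.
Total = 24×45 + 22×25 + 17×10 + 15×20 = 2100.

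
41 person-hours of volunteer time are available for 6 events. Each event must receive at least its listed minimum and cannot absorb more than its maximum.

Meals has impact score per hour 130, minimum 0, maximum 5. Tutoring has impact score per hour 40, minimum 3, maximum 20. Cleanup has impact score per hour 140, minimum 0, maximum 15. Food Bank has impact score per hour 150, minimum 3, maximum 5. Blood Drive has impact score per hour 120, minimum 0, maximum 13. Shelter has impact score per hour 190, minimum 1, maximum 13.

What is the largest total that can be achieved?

Meeting every minimum uses 0+3+0+3+0+1 = 7 person-hours, leaving 34.
Highest impact score per hour first: Shelter 190 > Food Bank 150 > Cleanup 140 > Meals 130 > Blood Drive 120 > Tutoring 40.
Shelter takes 12 more to reach its cap of 13 — 22 left.
Give Food Bank 2 more to hit its cap of 5 — 20 left.
Cleanup takes 15 more to reach its cap of 15 — 5 left.
Meals takes 5 more to reach its cap of 5 — 0 left.
Total = 130×5 + 40×3 + 140×15 + 150×5 + 190×13 = 6090.

6090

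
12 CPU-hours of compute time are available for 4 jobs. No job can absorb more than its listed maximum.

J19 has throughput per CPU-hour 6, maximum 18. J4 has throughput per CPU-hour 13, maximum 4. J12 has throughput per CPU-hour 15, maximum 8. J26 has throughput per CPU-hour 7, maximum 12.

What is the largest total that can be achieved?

Order the jobs by throughput per CPU-hour: J12 15 > J4 13 > J26 7 > J19 6.
Give J12 8 to hit its cap of 8 → 4 left.
Give J4 4 to hit its cap of 4 → 0 left.
Total = 13×4 + 15×8 = 172.

172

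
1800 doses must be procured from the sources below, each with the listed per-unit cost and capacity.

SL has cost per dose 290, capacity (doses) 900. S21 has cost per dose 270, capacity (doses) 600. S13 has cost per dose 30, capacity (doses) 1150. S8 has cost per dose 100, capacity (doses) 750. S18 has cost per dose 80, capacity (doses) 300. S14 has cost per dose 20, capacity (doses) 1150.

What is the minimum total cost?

42500

Fill from the cheapest source first.
S14 (20): use full 1150 ; 650 doses to go.
S13 at 30: take 650 of its 1150 ; requirement met.
S18, S8, S21, SL: unused.
Cost = 1150×20 + 650×30 = 42500.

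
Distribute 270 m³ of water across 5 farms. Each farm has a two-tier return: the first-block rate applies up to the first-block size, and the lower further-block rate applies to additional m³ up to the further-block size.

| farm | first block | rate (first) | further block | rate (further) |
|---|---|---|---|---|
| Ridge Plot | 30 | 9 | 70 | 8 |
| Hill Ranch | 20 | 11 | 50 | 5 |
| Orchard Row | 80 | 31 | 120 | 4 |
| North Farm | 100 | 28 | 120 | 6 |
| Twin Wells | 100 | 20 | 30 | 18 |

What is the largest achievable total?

7080

Treat each block as its own option and order by rate: Orchard Row/T1 31 > North Farm/T1 28 > Twin Wells/T1 20 > Twin Wells/T2 18 > Hill Ranch/T1 11 > Ridge Plot/T1 9 > Ridge Plot/T2 8 > North Farm/T2 6 > Hill Ranch/T2 5 > Orchard Row/T2 4.
Fill Orchard Row T1 block (80 at 31) → 190 left.
North Farm/T1 (28): +100 → 90 left.
Twin Wells/T1: +90 of 100 at 20; pool empty.
Total = 31×80 + 28×100 + 20×90 = 7080.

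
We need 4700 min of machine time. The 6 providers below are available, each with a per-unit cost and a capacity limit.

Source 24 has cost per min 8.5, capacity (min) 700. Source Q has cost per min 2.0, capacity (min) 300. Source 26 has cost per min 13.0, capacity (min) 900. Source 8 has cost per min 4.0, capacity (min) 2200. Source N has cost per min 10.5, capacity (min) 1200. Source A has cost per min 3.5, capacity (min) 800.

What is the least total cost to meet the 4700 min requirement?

25500

Use providers in increasing cost order.
Source Q at 2.0: take all 300 min → 4400 still needed.
Source A at 3.5: take all 800 min → 3600 still needed.
Take 2200 from Source 8 at 4.0 → need 1400 more.
Source 24 (8.5): use full 700 → 700 min to go.
Source N at 10.5: take 700 of its 1200 → requirement met.
Source 26: unused.
Cost = 300×2.0 + 800×3.5 + 2200×4.0 + 700×8.5 + 700×10.5 = 25500.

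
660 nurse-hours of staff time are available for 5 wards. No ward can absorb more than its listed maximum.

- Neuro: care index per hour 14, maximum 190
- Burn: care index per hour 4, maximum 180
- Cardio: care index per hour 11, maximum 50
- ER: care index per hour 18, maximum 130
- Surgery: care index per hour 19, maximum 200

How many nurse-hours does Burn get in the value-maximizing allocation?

Order the wards by care index per hour: Surgery 19 > ER 18 > Neuro 14 > Cardio 11 > Burn 4.
Surgery: +200 to 200 (cap) ; 460 left.
ER: +130 to 130 (cap) ; 330 left.
Give Neuro 190 to hit its cap of 190 ; 140 left.
Cardio: +50 to 50 (cap) ; 90 left.
Burn has room for 180 but only 90 remain, so it gets 90.

90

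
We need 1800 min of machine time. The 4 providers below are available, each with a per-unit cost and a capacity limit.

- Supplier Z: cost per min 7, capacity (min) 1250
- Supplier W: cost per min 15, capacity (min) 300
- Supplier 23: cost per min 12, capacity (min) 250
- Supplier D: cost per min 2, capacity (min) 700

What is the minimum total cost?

Cheapest first:
Supplier D at 2: take all 700 min — 1100 still needed.
Supplier Z at 7: take 1100 of its 1250 — requirement met.
Supplier 23, Supplier W: unused.
Cost = 700×2 + 1100×7 = 9100.

9100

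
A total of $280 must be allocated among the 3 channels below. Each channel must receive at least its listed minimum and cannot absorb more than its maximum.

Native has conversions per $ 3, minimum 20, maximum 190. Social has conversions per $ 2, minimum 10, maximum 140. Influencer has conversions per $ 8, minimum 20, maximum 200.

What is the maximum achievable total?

Meeting every minimum uses 20+10+20 = 50 $, leaving 230.
Highest conversions per $ first: Influencer 8 > Native 3 > Social 2.
Influencer takes 180 more to reach its cap of 200 ; 50 left.
Native has room for 170 more but only 50 remain, so it gets 70.
Total = 3×70 + 2×10 + 8×200 = 1830.

1830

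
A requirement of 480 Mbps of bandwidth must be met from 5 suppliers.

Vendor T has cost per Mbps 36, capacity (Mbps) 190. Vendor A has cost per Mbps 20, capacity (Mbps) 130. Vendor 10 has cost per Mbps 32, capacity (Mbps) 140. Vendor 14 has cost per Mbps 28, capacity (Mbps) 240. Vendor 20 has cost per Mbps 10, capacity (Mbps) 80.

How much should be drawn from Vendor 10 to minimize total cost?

Fill from the cheapest supplier first.
Vendor 20 at 10: take all 80 Mbps — 400 still needed.
Vendor A (20): use full 130 — 270 Mbps to go.
Vendor 14 (28): use full 240 — 30 Mbps to go.
Vendor 10 at 32: take 30 of its 140 — requirement met.
Vendor T: unused.

30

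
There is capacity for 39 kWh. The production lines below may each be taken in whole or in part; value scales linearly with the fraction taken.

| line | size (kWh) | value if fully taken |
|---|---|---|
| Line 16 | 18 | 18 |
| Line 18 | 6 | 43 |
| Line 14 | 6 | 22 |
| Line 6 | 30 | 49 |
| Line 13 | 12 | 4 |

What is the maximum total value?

Sort by value density: Line 18 43/6≈7.17, Line 14 22/6≈3.67, Line 6 49/30≈1.63, Line 16 18/18≈1, Line 13 4/12≈0.333.
All 6 kWh of Line 18 fit (value 43) — 33 remain.
All 6 kWh of Line 14 fit (value 22) — 27 remain.
Only 27 kWh remain; take 27/30 of Line 6 for value 49×27/30 = 44.1.
Total value = 109.1.

109.1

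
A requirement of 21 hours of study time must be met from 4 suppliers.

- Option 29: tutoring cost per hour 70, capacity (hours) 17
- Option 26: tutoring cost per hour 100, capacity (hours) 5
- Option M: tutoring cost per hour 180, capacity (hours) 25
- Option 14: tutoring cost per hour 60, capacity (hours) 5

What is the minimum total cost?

1420

Use suppliers in increasing cost order.
Take 5 from Option 14 at 60 — need 16 more.
Option 29 at 70: take 16 of its 17 — requirement met.
Option 26, Option M: unused.
Cost = 5×60 + 16×70 = 1420.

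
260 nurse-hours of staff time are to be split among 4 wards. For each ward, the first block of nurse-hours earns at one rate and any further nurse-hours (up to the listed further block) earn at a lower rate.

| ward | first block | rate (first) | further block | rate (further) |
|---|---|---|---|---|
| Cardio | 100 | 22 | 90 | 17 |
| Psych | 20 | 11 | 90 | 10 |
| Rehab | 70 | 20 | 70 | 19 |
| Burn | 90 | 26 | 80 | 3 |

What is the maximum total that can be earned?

5940

Order all 8 blocks by rate: Burn/first 26 > Cardio/first 22 > Rehab/first 20 > Rehab/second 19 > Cardio/second 17 > Psych/first 11 > Psych/second 10 > Burn/second 3.
Fill Burn first block (90 at 26) ; 170 left.
Fill Cardio first block (100 at 22) ; 70 left.
Rehab/first (20): +70 ; 0 left.
Total = 26×90 + 22×100 + 20×70 = 5940.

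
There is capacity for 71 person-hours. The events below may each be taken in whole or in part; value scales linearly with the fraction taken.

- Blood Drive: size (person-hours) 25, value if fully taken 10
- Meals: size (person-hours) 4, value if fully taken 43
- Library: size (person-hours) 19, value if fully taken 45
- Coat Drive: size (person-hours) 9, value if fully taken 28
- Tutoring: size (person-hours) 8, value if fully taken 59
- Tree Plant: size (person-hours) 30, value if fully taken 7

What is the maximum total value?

186.4

Best value per unit of size first: Meals 43/4≈10.8, Tutoring 59/8≈7.38, Coat Drive 28/9≈3.11, Library 45/19≈2.37, Blood Drive 10/25≈0.4, Tree Plant 7/30≈0.233.
All 4 person-hours of Meals fit (value 43) ; 67 remain.
All 8 person-hours of Tutoring fit (value 59) ; 59 remain.
Coat Drive: take in full, 9 person-hours for value 28 ; 50 left.
Take all of Library (19 person-hours, value 45) ; 31 person-hours left.
Blood Drive: take in full, 25 person-hours for value 10 ; 6 left.
Fill the last 6 person-hours with part of Tree Plant: 6/30 of it earns 1.4.
Total value = 186.4.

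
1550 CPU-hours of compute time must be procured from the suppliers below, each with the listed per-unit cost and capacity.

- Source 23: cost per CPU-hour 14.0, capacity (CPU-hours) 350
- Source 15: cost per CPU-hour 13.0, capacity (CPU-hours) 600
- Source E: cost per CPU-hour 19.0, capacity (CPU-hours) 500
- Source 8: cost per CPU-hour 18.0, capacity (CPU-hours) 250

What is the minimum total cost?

Cheapest first:
Source 15 at 13.0: take all 600 CPU-hours → 950 still needed.
Source 23 (14.0): use full 350 → 600 CPU-hours to go.
Source 8 at 18.0: take all 250 CPU-hours → 350 still needed.
Source E (19.0): take the remaining 350 → done.
Cost = 600×13.0 + 350×14.0 + 250×18.0 + 350×19.0 = 23850.

23850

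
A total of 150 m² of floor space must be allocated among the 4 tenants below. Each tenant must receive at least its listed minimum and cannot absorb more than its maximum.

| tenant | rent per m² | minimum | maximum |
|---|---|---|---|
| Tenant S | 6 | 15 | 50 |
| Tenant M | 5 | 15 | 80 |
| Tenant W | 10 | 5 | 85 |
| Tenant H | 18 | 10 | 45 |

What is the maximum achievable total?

Meeting every minimum uses 15+15+5+10 = 45 m², leaving 105.
Rank by rent per m²: Tenant H 18 > Tenant W 10 > Tenant S 6 > Tenant M 5.
Tenant H takes 35 more to reach its cap of 45 — 70 left.
Tenant W: +70 (room for 80) → 75. Pool exhausted.
Total = 6×15 + 5×15 + 10×75 + 18×45 = 1725.

1725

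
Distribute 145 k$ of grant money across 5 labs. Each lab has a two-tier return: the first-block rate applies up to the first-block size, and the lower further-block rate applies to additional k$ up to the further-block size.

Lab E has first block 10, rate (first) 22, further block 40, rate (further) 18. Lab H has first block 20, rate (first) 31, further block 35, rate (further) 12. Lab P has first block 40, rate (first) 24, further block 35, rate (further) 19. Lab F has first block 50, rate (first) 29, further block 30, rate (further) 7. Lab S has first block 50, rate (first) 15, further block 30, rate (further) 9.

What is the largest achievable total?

Treat each block as its own option and order by rate: Lab H/T1 31 > Lab F/T1 29 > Lab P/T1 24 > Lab E/T1 22 > Lab P/T2 19 > Lab E/T2 18 > Lab S/T1 15 > Lab H/T2 12 > Lab S/T2 9 > Lab F/T2 7.
Lab H/T1 (31): +20 — 125 left.
Lab F/T1 (29): +50 — 75 left.
Lab P/T1 (24): +40 — 35 left.
Lab E/T1 (22): +10 — 25 left.
Lab P T2 at 19: only 25 left, fill 25.
Total = 31×20 + 29×50 + 24×40 + 22×10 + 19×25 = 3725.

3725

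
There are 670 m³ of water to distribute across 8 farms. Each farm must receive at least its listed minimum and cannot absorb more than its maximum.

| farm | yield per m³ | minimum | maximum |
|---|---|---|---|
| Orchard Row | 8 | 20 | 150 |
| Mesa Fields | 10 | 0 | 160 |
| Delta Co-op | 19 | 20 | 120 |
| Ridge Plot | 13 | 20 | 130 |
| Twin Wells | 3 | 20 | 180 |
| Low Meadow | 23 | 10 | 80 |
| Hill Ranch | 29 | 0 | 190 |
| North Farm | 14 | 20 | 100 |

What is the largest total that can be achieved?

13040

Meeting every minimum uses 20+0+20+20+20+10+0+20 = 110 m³, leaving 560.
Highest yield per m³ first: Hill Ranch 29 > Low Meadow 23 > Delta Co-op 19 > North Farm 14 > Ridge Plot 13 > Mesa Fields 10 > Orchard Row 8 > Twin Wells 3.
Hill Ranch takes 190 more to reach its cap of 190 — 370 left.
Low Meadow: +70 to 80 (cap) — 300 left.
Delta Co-op: +100 to 120 (cap) — 200 left.
North Farm: +80 to 100 (cap) — 120 left.
Give Ridge Plot 110 more to hit its cap of 130 — 10 left.
Only 10 left; Mesa Fields takes them to reach 10.
Total = 8×20 + 10×10 + 19×120 + 13×130 + 3×20 + 23×80 + 29×190 + 14×100 = 13040.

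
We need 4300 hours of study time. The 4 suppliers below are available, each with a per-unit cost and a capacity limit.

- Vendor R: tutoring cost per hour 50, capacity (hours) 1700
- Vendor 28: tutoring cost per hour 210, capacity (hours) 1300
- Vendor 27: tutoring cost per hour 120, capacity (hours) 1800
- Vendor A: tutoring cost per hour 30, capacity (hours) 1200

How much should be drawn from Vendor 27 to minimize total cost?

1400

Cheapest first:
Vendor A at 30: take all 1200 hours — 3100 still needed.
Take 1700 from Vendor R at 50 — need 1400 more.
Take 1400 from Vendor 27 at 120 to finish.
Vendor 28: unused.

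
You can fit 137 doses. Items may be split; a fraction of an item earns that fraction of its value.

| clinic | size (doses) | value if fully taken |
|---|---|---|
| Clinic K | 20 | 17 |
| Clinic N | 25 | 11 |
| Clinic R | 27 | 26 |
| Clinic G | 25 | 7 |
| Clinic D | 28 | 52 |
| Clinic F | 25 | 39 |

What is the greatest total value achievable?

Best value per unit of size first: Clinic D 52/28≈1.86, Clinic F 39/25≈1.56, Clinic R 26/27≈0.963, Clinic K 17/20≈0.85, Clinic N 11/25≈0.44, Clinic G 7/25≈0.28.
Take all of Clinic D (28 doses, value 52) — 109 doses left.
All 25 doses of Clinic F fit (value 39) — 84 remain.
Take all of Clinic R (27 doses, value 26) — 57 doses left.
Take all of Clinic K (20 doses, value 17) — 37 doses left.
Take all of Clinic N (25 doses, value 11) — 12 doses left.
Only 12 doses remain; take 12/25 of Clinic G for value 7×12/25 = 3.36.
Total value = 148.36.

148.36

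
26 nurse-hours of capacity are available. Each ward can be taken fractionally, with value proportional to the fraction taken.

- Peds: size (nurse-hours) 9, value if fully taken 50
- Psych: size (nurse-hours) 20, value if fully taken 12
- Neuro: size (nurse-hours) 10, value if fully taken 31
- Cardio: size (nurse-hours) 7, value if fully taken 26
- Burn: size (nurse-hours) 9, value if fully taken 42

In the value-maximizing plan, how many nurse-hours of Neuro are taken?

Sort by value density: Peds 50/9≈5.56, Burn 42/9≈4.67, Cardio 26/7≈3.71, Neuro 31/10≈3.1, Psych 12/20≈0.6.
Peds: take in full, 9 nurse-hours for value 50 ; 17 left.
Take all of Burn (9 nurse-hours, value 42) ; 8 nurse-hours left.
Take all of Cardio (7 nurse-hours, value 26) ; 1 nurse-hours left.
Fill the last 1 nurse-hours with part of Neuro: 1/10 of it earns 3.1.

1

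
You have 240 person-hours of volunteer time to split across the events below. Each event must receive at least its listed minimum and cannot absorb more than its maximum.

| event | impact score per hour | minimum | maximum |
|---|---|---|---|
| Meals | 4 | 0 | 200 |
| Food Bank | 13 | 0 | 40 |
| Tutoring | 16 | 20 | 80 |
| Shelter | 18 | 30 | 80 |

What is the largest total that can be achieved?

Meeting every minimum uses 0+0+20+30 = 50 person-hours, leaving 190.
Highest impact score per hour first: Shelter 18 > Tutoring 16 > Food Bank 13 > Meals 4.
Shelter: +50 to 80 (cap) → 140 left.
Tutoring: +60 to 80 (cap) → 80 left.
Food Bank: +40 to 40 (cap) → 40 left.
Meals: +40 (room for 200) → 40. Pool exhausted.
Total = 4×40 + 13×40 + 16×80 + 18×80 = 3400.

3400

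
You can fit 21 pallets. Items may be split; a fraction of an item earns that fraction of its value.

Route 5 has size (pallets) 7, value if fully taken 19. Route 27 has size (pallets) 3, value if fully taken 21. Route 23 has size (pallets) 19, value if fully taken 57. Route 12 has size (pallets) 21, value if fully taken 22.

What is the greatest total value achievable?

Best value per unit of size first: Route 27 21/3≈7, Route 23 57/19≈3, Route 5 19/7≈2.71, Route 12 22/21≈1.05.
Take all of Route 27 (3 pallets, value 21) → 18 pallets left.
Only 18 pallets remain; take 18/19 of Route 23 for value 57×18/19 = 54.
Total value = 75.

75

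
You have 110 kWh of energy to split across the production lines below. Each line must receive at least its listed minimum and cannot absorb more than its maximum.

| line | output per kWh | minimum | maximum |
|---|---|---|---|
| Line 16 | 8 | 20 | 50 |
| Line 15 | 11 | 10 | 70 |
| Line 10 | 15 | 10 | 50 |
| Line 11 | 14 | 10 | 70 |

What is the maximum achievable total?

Meeting every minimum uses 20+10+10+10 = 50 kWh, leaving 60.
Rank by output per kWh: Line 10 15 > Line 11 14 > Line 15 11 > Line 16 8.
Line 10 takes 40 more to reach its cap of 50 → 20 left.
Only 20 left; Line 11 takes them to reach 30.
Total = 8×20 + 11×10 + 15×50 + 14×30 = 1440.

1440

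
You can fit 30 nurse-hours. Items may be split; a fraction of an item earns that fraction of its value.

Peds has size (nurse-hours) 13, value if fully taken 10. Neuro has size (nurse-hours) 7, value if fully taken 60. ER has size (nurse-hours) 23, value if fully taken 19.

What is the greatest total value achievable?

79

Best value per unit of size first: Neuro 60/7≈8.57, ER 19/23≈0.826, Peds 10/13≈0.769.
Take all of Neuro (7 nurse-hours, value 60) → 23 nurse-hours left.
ER: take in full, 23 nurse-hours for value 19 → 0 left.
Total value = 79.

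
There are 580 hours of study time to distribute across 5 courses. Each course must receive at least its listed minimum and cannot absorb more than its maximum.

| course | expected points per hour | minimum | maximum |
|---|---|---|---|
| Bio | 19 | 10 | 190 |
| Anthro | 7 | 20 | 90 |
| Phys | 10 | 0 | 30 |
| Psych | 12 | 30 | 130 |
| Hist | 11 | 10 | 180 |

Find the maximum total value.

7800

Meeting every minimum uses 10+20+0+30+10 = 70 hours, leaving 510.
Order the courses by expected points per hour: Bio 19 > Psych 12 > Hist 11 > Phys 10 > Anthro 7.
Bio: +180 to 190 (cap) → 330 left.
Psych takes 100 more to reach its cap of 130 → 230 left.
Give Hist 170 more to hit its cap of 180 → 60 left.
Give Phys 30 more to hit its cap of 30 → 30 left.
Anthro has room for 70 more but only 30 remain, so it gets 50.
Total = 19×190 + 7×50 + 10×30 + 12×130 + 11×180 = 7800.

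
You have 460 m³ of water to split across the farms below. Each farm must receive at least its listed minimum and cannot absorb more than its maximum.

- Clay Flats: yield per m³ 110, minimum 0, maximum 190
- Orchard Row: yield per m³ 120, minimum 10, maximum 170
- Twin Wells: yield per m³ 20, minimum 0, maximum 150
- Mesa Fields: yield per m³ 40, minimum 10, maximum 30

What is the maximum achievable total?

Meeting every minimum uses 0+10+0+10 = 20 m³, leaving 440.
Order the farms by yield per m³: Orchard Row 120 > Clay Flats 110 > Mesa Fields 40 > Twin Wells 20.
Orchard Row takes 160 more to reach its cap of 170 ; 280 left.
Give Clay Flats 190 more to hit its cap of 190 ; 90 left.
Mesa Fields: +20 to 30 (cap) ; 70 left.
Twin Wells has room for 150 more but only 70 remain, so it gets 70.
Total = 110×190 + 120×170 + 20×70 + 40×30 = 43900.

43900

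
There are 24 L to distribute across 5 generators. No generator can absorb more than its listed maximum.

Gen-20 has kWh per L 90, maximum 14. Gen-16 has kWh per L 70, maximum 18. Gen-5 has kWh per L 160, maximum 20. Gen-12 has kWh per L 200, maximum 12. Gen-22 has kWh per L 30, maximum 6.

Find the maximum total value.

4320

Order the generators by kWh per L: Gen-12 200 > Gen-5 160 > Gen-20 90 > Gen-16 70 > Gen-22 30.
Give Gen-12 12 to hit its cap of 12 — 12 left.
Only 12 left; Gen-5 takes them to reach 12.
Total = 160×12 + 200×12 = 4320.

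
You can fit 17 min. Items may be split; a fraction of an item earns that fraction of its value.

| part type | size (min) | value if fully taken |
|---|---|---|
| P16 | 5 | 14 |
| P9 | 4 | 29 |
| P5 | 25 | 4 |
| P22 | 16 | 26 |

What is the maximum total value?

56

Rank by value-to-size ratio: P9 29/4≈7.25, P16 14/5≈2.8, P22 26/16≈1.62, P5 4/25≈0.16.
Take all of P9 (4 min, value 29) — 13 min left.
All 5 min of P16 fit (value 14) — 8 remain.
8 min left: a 8/16 share of P22 gives 26×8/16 = 13.
Total value = 56.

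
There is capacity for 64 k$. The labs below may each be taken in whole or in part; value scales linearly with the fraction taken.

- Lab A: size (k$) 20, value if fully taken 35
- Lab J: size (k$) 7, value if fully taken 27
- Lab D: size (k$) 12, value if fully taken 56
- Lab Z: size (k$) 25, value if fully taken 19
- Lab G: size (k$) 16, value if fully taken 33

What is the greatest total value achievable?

Best value per unit of size first: Lab D 56/12≈4.67, Lab J 27/7≈3.86, Lab G 33/16≈2.06, Lab A 35/20≈1.75, Lab Z 19/25≈0.76.
Take all of Lab D (12 k$, value 56) → 52 k$ left.
All 7 k$ of Lab J fit (value 27) → 45 remain.
Take all of Lab G (16 k$, value 33) → 29 k$ left.
All 20 k$ of Lab A fit (value 35) → 9 remain.
Fill the last 9 k$ with part of Lab Z: 9/25 of it earns 6.84.
Total value = 157.84.

157.84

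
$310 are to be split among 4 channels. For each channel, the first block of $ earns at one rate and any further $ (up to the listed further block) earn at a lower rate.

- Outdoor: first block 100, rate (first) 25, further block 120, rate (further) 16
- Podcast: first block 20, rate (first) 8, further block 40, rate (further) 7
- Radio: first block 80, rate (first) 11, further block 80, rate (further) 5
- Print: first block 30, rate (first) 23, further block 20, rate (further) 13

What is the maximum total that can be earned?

5810

Order all 8 blocks by rate: Outdoor/first 25 > Print/first 23 > Outdoor/second 16 > Print/second 13 > Radio/first 11 > Podcast/first 8 > Podcast/second 7 > Radio/second 5.
Outdoor/first (25): +100 → 210 left.
Fill Print first block (30 at 23) → 180 left.
Outdoor second at 16: fill all 120 → 60 left.
Print/second (13): +20 → 40 left.
Radio first at 11: only 40 left, fill 40.
Total = 25×100 + 23×30 + 16×120 + 13×20 + 11×40 = 5810.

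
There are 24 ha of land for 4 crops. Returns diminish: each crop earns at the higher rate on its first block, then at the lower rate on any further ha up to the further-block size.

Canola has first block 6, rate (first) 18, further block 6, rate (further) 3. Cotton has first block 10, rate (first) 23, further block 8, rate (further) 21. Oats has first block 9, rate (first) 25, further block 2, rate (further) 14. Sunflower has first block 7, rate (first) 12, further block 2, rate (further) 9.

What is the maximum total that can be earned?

Treat each block as its own option and order by rate: Oats/tier1 25 > Cotton/tier1 23 > Cotton/tier2 21 > Canola/tier1 18 > Oats/tier2 14 > Sunflower/tier1 12 > Sunflower/tier2 9 > Canola/tier2 3.
Oats/tier1 (25): +9 → 15 left.
Cotton tier1 at 23: fill all 10 → 5 left.
5 remain; put them into Cotton tier2 at 21.
Total = 25×9 + 23×10 + 21×5 = 560.

560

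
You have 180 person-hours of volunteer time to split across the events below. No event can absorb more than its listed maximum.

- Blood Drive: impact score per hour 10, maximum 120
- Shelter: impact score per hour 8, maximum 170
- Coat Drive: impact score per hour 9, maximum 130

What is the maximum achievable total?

1740

Highest impact score per hour first: Blood Drive 10 > Coat Drive 9 > Shelter 8.
Blood Drive: +120 to 120 (cap) → 60 left.
Coat Drive: +60 (room for 130) → 60. Pool exhausted.
Total = 10×120 + 9×60 = 1740.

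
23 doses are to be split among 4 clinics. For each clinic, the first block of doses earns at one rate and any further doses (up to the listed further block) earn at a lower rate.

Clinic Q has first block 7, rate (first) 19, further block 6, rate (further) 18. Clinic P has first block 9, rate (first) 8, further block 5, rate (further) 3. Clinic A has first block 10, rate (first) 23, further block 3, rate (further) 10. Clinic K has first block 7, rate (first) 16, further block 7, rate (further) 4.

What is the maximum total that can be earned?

Order all 8 blocks by rate: Clinic A/tier1 23 > Clinic Q/tier1 19 > Clinic Q/tier2 18 > Clinic K/tier1 16 > Clinic A/tier2 10 > Clinic P/tier1 8 > Clinic K/tier2 4 > Clinic P/tier2 3.
Clinic A tier1 at 23: fill all 10 — 13 left.
Clinic Q/tier1 (19): +7 — 6 left.
Clinic Q/tier2 (18): +6 — 0 left.
Total = 23×10 + 19×7 + 18×6 = 471.

471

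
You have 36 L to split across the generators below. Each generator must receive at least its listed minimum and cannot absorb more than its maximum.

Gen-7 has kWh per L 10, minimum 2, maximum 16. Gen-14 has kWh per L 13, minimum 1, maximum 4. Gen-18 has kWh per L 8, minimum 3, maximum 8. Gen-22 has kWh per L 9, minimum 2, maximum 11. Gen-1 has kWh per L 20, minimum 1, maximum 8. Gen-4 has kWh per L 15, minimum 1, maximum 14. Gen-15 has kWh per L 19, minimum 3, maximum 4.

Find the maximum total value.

547

Meeting every minimum uses 2+1+3+2+1+1+3 = 13 L, leaving 23.
Rank by kWh per L: Gen-1 20 > Gen-15 19 > Gen-4 15 > Gen-14 13 > Gen-7 10 > Gen-22 9 > Gen-18 8.
Gen-1 takes 7 more to reach its cap of 8 — 16 left.
Gen-15 takes 1 more to reach its cap of 4 — 15 left.
Give Gen-4 13 more to hit its cap of 14 — 2 left.
Gen-14: +2 (room for 3) → 3. Pool exhausted.
Total = 10×2 + 13×3 + 8×3 + 9×2 + 20×8 + 15×14 + 19×4 = 547.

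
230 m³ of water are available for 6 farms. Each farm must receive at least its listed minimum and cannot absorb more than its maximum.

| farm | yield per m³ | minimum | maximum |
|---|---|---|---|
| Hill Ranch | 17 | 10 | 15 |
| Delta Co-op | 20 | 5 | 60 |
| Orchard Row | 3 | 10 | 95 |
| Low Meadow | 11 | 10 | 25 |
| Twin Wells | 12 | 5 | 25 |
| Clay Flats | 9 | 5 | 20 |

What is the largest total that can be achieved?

Meeting every minimum uses 10+5+10+10+5+5 = 45 m³, leaving 185.
Highest yield per m³ first: Delta Co-op 20 > Hill Ranch 17 > Twin Wells 12 > Low Meadow 11 > Clay Flats 9 > Orchard Row 3.
Delta Co-op: +55 to 60 (cap) ; 130 left.
Give Hill Ranch 5 more to hit its cap of 15 ; 125 left.
Twin Wells: +20 to 25 (cap) ; 105 left.
Give Low Meadow 15 more to hit its cap of 25 ; 90 left.
Clay Flats takes 15 more to reach its cap of 20 ; 75 left.
Only 75 left; Orchard Row takes them to reach 85.
Total = 17×15 + 20×60 + 3×85 + 11×25 + 12×25 + 9×20 = 2465.

2465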